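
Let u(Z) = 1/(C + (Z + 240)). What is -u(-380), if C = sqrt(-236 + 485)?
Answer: 140/19351 + sqrt(249)/19351 ≈ 0.0080502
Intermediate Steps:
C = sqrt(249) ≈ 15.780
u(Z) = 1/(240 + Z + sqrt(249)) (u(Z) = 1/(sqrt(249) + (Z + 240)) = 1/(sqrt(249) + (240 + Z)) = 1/(240 + Z + sqrt(249)))
-u(-380) = -1/(240 - 380 + sqrt(249)) = -1/(-140 + sqrt(249))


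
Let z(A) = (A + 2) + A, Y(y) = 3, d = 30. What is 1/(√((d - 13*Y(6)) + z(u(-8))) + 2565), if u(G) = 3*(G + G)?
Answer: 2565/6579328 - I*√103/6579328 ≈ 0.00038986 - 1.5425e-6*I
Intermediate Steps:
u(G) = 6*G (u(G) = 3*(2*G) = 6*G)
z(A) = 2 + 2*A (z(A) = (2 + A) + A = 2 + 2*A)
1/(√((d - 13*Y(6)) + z(u(-8))) + 2565) = 1/(√((30 - 13*3) + (2 + 2*(6*(-8)))) + 2565) = 1/(√((30 - 39) + (2 + 2*(-48))) + 2565) = 1/(√(-9 + (2 - 96)) + 2565) = 1/(√(-9 - 94) + 2565) = 1/(√(-103) + 2565) = 1/(I*√103 + 2565) = 1/(2565 + I*√103)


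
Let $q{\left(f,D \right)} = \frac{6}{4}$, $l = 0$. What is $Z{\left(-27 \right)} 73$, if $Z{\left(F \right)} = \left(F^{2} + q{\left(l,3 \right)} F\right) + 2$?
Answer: $\frac{100813}{2} \approx 50407.0$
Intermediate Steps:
$q{\left(f,D \right)} = \frac{3}{2}$ ($q{\left(f,D \right)} = 6 \cdot \frac{1}{4} = \frac{3}{2}$)
$Z{\left(F \right)} = 2 + F^{2} + \frac{3 F}{2}$ ($Z{\left(F \right)} = \left(F^{2} + \frac{3 F}{2}\right) + 2 = 2 + F^{2} + \frac{3 F}{2}$)
$Z{\left(-27 \right)} 73 = \left(2 + \left(-27\right)^{2} + \frac{3}{2} \left(-27\right)\right) 73 = \left(2 + 729 - \frac{81}{2}\right) 73 = \frac{1381}{2} \cdot 73 = \frac{100813}{2}$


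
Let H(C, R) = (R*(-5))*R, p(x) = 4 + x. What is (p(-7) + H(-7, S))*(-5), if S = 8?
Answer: 1615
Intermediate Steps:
H(C, R) = -5*R**2 (H(C, R) = (-5*R)*R = -5*R**2)
(p(-7) + H(-7, S))*(-5) = ((4 - 7) - 5*8**2)*(-5) = (-3 - 5*64)*(-5) = (-3 - 320)*(-5) = -323*(-5) = 1615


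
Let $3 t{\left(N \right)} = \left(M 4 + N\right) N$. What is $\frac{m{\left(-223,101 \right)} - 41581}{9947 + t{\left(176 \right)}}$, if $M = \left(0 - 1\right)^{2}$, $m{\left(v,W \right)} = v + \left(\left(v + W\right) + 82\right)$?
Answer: $- \frac{41844}{20507} \approx -2.0405$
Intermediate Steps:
$m{\left(v,W \right)} = 82 + W + 2 v$ ($m{\left(v,W \right)} = v + \left(\left(W + v\right) + 82\right) = v + \left(82 + W + v\right) = 82 + W + 2 v$)
$M = 1$ ($M = \left(-1\right)^{2} = 1$)
$t{\left(N \right)} = \frac{N \left(4 + N\right)}{3}$ ($t{\left(N \right)} = \frac{\left(1 \cdot 4 + N\right) N}{3} = \frac{\left(4 + N\right) N}{3} = \frac{N \left(4 + N\right)}{3}$)
$\frac{m{\left(-223,101 \right)} - 41581}{9947 + t{\left(176 \right)}} = \frac{\left(82 + 101 + 2 \left(-223\right)\right) - 41581}{9947 + \frac{1}{3} \cdot 176 \left(4 + 176\right)} = \frac{\left(82 + 101 - 446\right) - 41581}{9947 + \frac{1}{3} \cdot 176 \cdot 180} = \frac{-263 - 41581}{9947 + 10560} = - \frac{41844}{20507}$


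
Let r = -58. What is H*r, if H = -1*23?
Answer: 1334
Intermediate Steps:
H = -23
H*r = -23*(-58) = 1334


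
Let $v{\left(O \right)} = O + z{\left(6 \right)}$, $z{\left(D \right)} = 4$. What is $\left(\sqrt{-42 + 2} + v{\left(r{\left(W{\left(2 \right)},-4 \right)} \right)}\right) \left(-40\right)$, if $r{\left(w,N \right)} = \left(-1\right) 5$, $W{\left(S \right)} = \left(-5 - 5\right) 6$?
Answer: $40 - 80 i \sqrt{10} \approx 40.0 - 252.98 i$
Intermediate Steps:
$W{\left(S \right)} = -60$ ($W{\left(S \right)} = \left(-10\right) 6 = -60$)
$r{\left(w,N \right)} = -5$
$v{\left(O \right)} = 4 + O$ ($v{\left(O \right)} = O + 4 = 4 + O$)
$\left(\sqrt{-42 + 2} + v{\left(r{\left(W{\left(2 \right)},-4 \right)} \right)}\right) \left(-40\right) = \left(\sqrt{-42 + 2} + \left(4 - 5\right)\right) \left(-40\right) = \left(\sqrt{-40} - 1\right) \left(-40\right) = \left(2 i \sqrt{10} - 1\right) \left(-40\right) = \left(-1 + 2 i \sqrt{10}\right) \left(-40\right) = 40 - 80 i \sqrt{10}$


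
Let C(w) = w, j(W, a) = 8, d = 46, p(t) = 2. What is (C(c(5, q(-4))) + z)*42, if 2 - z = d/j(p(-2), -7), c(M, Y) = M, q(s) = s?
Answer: 105/2 ≈ 52.500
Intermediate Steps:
z = -15/4 (z = 2 - 46/8 = 2 - 1*23/4 = 2 - 23/4 = -15/4 ≈ -3.7500)
(C(c(5, q(-4))) + z)*42 = (5 - 15/4)*42 = (5/4)*42 = 105/2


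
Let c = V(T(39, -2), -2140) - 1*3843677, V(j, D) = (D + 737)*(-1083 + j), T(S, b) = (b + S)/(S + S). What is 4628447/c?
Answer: -361018866/181341695 ≈ -1.9908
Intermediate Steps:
T(S, b) = (S + b)/(2*S) (T(S, b) = (S + b)/((2*S)) = (S + b)*(1/(2*S)) = (S + b)/(2*S))
V(j, D) = (-1083 + j)*(737 + D) (V(j, D) = (737 + D)*(-1083 + j) = (-1083 + j)*(737 + D))
c = -181341695/78 (c = (-798171 - 1083*(-2140) + 737*((½)*(39 - 2)/39) - 1070*(39 - 2)/39) - 1*3843677 = (-798171 + 2317620 + 737*((½)*(1/39)*37) - 1070*37/39) - 3843677 = (-798171 + 2317620 + 737*(37/78) - 2140*37/78) - 3843677 = (-798171 + 2317620 + 27269/78 - 39590/39) - 3843677 = 118465111/78 - 3843677 = -181341695/78 ≈ -2.3249e+6)
4628447/c = 4628447/(-181341695/78) = 4628447*(-78/181341695) = -361018866/181341695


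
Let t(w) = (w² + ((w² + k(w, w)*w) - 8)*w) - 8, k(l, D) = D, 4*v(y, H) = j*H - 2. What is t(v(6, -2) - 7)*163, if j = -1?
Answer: -96007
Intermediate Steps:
v(y, H) = -½ - H/4 (v(y, H) = (-H - 2)/4 = (-2 - H)/4 = -½ - H/4)
t(w) = -8 + w² + w*(-8 + 2*w²) (t(w) = (w² + ((w² + w*w) - 8)*w) - 8 = (w² + ((w² + w²) - 8)*w) - 8 = (w² + (2*w² - 8)*w) - 8 = (w² + (-8 + 2*w²)*w) - 8 = (w² + w*(-8 + 2*w²)) - 8 = -8 + w² + w*(-8 + 2*w²))
t(v(6, -2) - 7)*163 = (-8 + ((-½ - ¼*(-2)) - 7)² - 8*((-½ - ¼*(-2)) - 7) + 2*((-½ - ¼*(-2)) - 7)³)*163 = (-8 + ((-½ + ½) - 7)² - 8*((-½ + ½) - 7) + 2*((-½ + ½) - 7)³)*163 = (-8 + (0 - 7)² - 8*(0 - 7) + 2*(0 - 7)³)*163 = (-8 + (-7)² - 8*(-7) + 2*(-7)³)*163 = (-8 + 49 + 56 + 2*(-343))*163 = (-8 + 49 + 56 - 686)*163 = -589*163 = -96007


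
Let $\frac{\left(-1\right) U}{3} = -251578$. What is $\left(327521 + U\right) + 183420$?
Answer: $1265675$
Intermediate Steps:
$U = 754734$ ($U = \left(-3\right) \left(-251578\right) = 754734$)
$\left(327521 + U\right) + 183420 = \left(327521 + 754734\right) + 183420 = 1082255 + 183420 = 1265675$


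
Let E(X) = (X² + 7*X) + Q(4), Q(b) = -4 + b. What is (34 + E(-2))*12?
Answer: 288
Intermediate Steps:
E(X) = X² + 7*X (E(X) = (X² + 7*X) + (-4 + 4) = (X² + 7*X) + 0 = X² + 7*X)
(34 + E(-2))*12 = (34 - 2*(7 - 2))*12 = (34 - 2*5)*12 = (34 - 10)*12 = 24*12 = 288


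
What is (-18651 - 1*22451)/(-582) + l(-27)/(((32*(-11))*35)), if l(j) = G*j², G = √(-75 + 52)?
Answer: 20551/291 - 729*I*√23/12320 ≈ 70.622 - 0.28378*I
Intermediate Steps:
G = I*√23 (G = √(-23) = I*√23 ≈ 4.7958*I)
l(j) = I*√23*j² (l(j) = (I*√23)*j² = I*√23*j²)
(-18651 - 1*22451)/(-582) + l(-27)/(((32*(-11))*35)) = (-18651 - 1*22451)/(-582) + (I*√23*(-27)²)/(((32*(-11))*35)) = (-18651 - 22451)*(-1/582) + (I*√23*729)/((-352*35)) = -41102*(-1/582) + (729*I*√23)/(-12320) = 20551/291 + (729*I*√23)*(-1/12320) = 20551/291 - 729*I*√23/12320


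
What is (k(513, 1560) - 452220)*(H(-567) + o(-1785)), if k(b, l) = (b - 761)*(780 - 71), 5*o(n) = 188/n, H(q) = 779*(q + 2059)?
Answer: -6514935203705024/8925 ≈ -7.2997e+11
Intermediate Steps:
H(q) = 1603961 + 779*q (H(q) = 779*(2059 + q) = 1603961 + 779*q)
o(n) = 188/(5*n) (o(n) = (188/n)/5 = 188/(5*n))
k(b, l) = -539549 + 709*b (k(b, l) = (-761 + b)*709 = -539549 + 709*b)
(k(513, 1560) - 452220)*(H(-567) + o(-1785)) = ((-539549 + 709*513) - 452220)*((1603961 + 779*(-567)) + (188/5)/(-1785)) = ((-539549 + 363717) - 452220)*((1603961 - 441693) + (188/5)*(-1/1785)) = (-175832 - 452220)*(1162268 - 188/8925) = -628052*10373241712/8925 = -6514935203705024/8925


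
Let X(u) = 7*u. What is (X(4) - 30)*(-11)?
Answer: 22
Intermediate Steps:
(X(4) - 30)*(-11) = (7*4 - 30)*(-11) = (28 - 30)*(-11) = -2*(-11) = 22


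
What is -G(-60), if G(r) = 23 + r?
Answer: 37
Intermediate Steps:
-G(-60) = -(23 - 60) = -1*(-37) = 37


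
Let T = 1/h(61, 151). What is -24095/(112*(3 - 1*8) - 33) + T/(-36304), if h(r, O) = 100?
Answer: 87474487407/2152827200 ≈ 40.632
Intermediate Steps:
T = 1/100 ≈ 0.010000
-24095/(112*(3 - 1*8) - 33) + T/(-36304) = -24095/(112*(3 - 1*8) - 33) + (1/100)/(-36304) = -24095/(112*(3 - 8) - 33) + (1/100)*(-1/36304) = -24095/(112*(-5) - 33) - 1/3630400 = -24095/(-560 - 33) - 1/3630400 = -24095/(-593) - 1/3630400 = -24095*(-1/593) - 1/3630400 = 24095/593 - 1/3630400 = 87474487407/2152827200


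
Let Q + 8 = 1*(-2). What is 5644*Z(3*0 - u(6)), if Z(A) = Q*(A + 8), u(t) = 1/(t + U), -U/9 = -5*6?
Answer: -31140770/69 ≈ -4.5132e+5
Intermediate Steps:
U = 270 (U = -(-45)*6 = -9*(-30) = 270)
u(t) = 1/(270 + t) (u(t) = 1/(t + 270) = 1/(270 + t))
Q = -10 (Q = -8 + 1*(-2) = -8 - 2 = -10)
Z(A) = -80 - 10*A (Z(A) = -10*(A + 8) = -10*(8 + A) = -80 - 10*A)
5644*Z(3*0 - u(6)) = 5644*(-80 - 10*(3*0 - 1/(270 + 6))) = 5644*(-80 - 10*(0 - 1/276)) = 5644*(-80 - 10*(-1/276)) = 5644*(-80 + 5/138) = 5644*(-11035/138) = -31140770/69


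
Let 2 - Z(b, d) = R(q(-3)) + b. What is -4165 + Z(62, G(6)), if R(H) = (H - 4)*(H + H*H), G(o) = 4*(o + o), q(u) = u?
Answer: -4183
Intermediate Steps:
G(o) = 8*o (G(o) = 4*(2*o) = 8*o)
R(H) = (-4 + H)*(H + H**2)
Z(b, d) = 44 - b (Z(b, d) = 2 - (-3*(-4 + (-3)**2 - 3*(-3)) + b) = 2 - (-3*(-4 + 9 + 9) + b) = 2 - (-3*14 + b) = 2 - (-42 + b) = 2 + (42 - b) = 44 - b)
-4165 + Z(62, G(6)) = -4165 + (44 - 1*62) = -4165 + (44 - 62) = -4165 - 18 = -4183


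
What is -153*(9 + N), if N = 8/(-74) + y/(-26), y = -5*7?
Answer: -1506897/962 ≈ -1566.4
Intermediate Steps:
y = -35
N = 1191/962 (N = 8/(-74) - 35/(-26) = 8*(-1/74) - 35*(-1/26) = -4/37 + 35/26 = 1191/962 ≈ 1.2380)
-153*(9 + N) = -153*(9 + 1191/962) = -153*9849/962 = -1506897/962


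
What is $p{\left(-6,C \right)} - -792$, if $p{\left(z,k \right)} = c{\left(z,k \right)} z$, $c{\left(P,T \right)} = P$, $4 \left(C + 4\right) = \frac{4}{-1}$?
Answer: $828$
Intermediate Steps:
$C = -5$ ($C = -4 + \frac{4 \frac{1}{-1}}{4} = -4 + \frac{4 \left(-1\right)}{4} = -4 + \frac{1}{4} \left(-4\right) = -4 - 1 = -5$)
$p{\left(z,k \right)} = z^{2}$ ($p{\left(z,k \right)} = z z = z^{2}$)
$p{\left(-6,C \right)} - -792 = \left(-6\right)^{2} - -792 = 36 + 792 = 828$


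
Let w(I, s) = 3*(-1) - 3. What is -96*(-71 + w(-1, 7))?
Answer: 7392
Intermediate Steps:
w(I, s) = -6 (w(I, s) = -3 - 3 = -6)
-96*(-71 + w(-1, 7)) = -96*(-71 - 6) = -96*(-77) = 7392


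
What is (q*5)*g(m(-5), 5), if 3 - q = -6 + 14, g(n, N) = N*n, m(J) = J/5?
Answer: 125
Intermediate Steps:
m(J) = J/5 (m(J) = J*(⅕) = J/5)
q = -5 (q = 3 - (-6 + 14) = 3 - 1*8 = 3 - 8 = -5)
(q*5)*g(m(-5), 5) = (-5*5)*(5*((⅕)*(-5))) = -125*(-1) = -25*(-5) = 125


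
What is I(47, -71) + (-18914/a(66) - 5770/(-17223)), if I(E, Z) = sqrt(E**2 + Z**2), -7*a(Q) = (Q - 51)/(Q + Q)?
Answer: 100332822026/86115 + 5*sqrt(290) ≈ 1.1652e+6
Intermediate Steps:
a(Q) = -(-51 + Q)/(14*Q) (a(Q) = -(Q - 51)/(7*(Q + Q)) = -(-51 + Q)/(7*(2*Q)) = -(-51 + Q)*1/(2*Q)/7 = -(-51 + Q)/(14*Q))
I(47, -71) + (-18914/a(66) - 5770/(-17223)) = sqrt(47**2 + (-71)**2) + (-18914*924/(51 - 1*66) - 5770/(-17223)) = sqrt(2209 + 5041) + (-18914*924/(51 - 66) - 5770*(-1/17223)) = sqrt(7250) + (-18914/((1/14)*(1/66)*(-15)) + 5770/17223) = 5*sqrt(290) + (-18914/(-5/308) + 5770/17223) = 5*sqrt(290) + (-18914*(-308/5) + 5770/17223) = 5*sqrt(290) + (5825512/5 + 5770/17223) = 5*sqrt(290) + 100332822026/86115 = 100332822026/86115 + 5*sqrt(290)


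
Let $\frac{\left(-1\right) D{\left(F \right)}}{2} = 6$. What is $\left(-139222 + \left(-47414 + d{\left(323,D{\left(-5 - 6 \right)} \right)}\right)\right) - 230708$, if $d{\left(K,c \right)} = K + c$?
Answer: $-417033$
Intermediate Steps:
$D{\left(F \right)} = -12$ ($D{\left(F \right)} = \left(-2\right) 6 = -12$)
$\left(-139222 + \left(-47414 + d{\left(323,D{\left(-5 - 6 \right)} \right)}\right)\right) - 230708 = \left(-139222 + \left(-47414 + \left(323 - 12\right)\right)\right) - 230708 = \left(-139222 + \left(-47414 + 311\right)\right) - 230708 = \left(-139222 - 47103\right) - 230708 = -186325 - 230708 = -417033$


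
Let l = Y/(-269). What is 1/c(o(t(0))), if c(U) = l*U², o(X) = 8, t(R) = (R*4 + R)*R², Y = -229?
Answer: 269/14656 ≈ 0.018354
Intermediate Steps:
t(R) = 5*R³ (t(R) = (4*R + R)*R² = (5*R)*R² = 5*R³)
l = 229/269 (l = -229/(-269) = -229*(-1/269) = 229/269 ≈ 0.85130)
c(U) = 229*U²/269
1/c(o(t(0))) = 1/((229/269)*8²) = 1/((229/269)*64) = 1/(14656/269) = 269/14656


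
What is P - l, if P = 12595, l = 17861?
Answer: -5266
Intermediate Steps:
P - l = 12595 - 1*17861 = 12595 - 17861 = -5266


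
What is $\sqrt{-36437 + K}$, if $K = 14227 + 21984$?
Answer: $i \sqrt{226} \approx 15.033 i$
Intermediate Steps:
$K = 36211$
$\sqrt{-36437 + K} = \sqrt{-36437 + 36211} = \sqrt{-226} = i \sqrt{226}$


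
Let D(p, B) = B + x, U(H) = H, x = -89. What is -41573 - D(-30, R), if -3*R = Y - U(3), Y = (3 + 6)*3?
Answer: -41476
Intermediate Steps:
Y = 27 (Y = 9*3 = 27)
R = -8 (R = -(27 - 1*3)/3 = -(27 - 3)/3 = -1/3*24 = -8)
D(p, B) = -89 + B (D(p, B) = B - 89 = -89 + B)
-41573 - D(-30, R) = -41573 - (-89 - 8) = -41573 - 1*(-97) = -41573 + 97 = -41476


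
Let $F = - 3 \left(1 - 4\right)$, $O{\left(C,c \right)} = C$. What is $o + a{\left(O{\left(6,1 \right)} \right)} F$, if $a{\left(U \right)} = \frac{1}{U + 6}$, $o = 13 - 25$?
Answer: $- \frac{45}{4} \approx -11.25$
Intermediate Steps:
$o = -12$
$a{\left(U \right)} = \frac{1}{6 + U}$
$F = 9$ ($F = \left(-3\right) \left(-3\right) = 9$)
$o + a{\left(O{\left(6,1 \right)} \right)} F = -12 + \frac{1}{6 + 6} \cdot 9 = -12 + \frac{1}{12} \cdot 9 = -12 + \frac{3}{4} = - \frac{45}{4}$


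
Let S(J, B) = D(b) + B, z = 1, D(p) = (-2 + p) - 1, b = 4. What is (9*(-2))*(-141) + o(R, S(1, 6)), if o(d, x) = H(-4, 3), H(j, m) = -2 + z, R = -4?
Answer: 2537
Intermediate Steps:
D(p) = -3 + p
S(J, B) = 1 + B (S(J, B) = (-3 + 4) + B = 1 + B)
H(j, m) = -1 (H(j, m) = -2 + 1 = -1)
o(d, x) = -1
(9*(-2))*(-141) + o(R, S(1, 6)) = (9*(-2))*(-141) - 1 = -18*(-141) - 1 = 2538 - 1 = 2537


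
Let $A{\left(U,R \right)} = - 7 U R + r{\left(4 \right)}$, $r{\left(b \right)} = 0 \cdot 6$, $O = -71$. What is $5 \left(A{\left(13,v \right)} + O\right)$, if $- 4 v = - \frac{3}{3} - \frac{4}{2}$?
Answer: $- \frac{2785}{4} \approx -696.25$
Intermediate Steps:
$v = \frac{3}{4}$ ($v = - \frac{- \frac{3}{3} - \frac{4}{2}}{4} = - \frac{\left(-3\right) \frac{1}{3} - 2}{4} = - \frac{-1 - 2}{4} = \left(- \frac{1}{4}\right) \left(-3\right) = \frac{3}{4} \approx 0.75$)
$r{\left(b \right)} = 0$
$A{\left(U,R \right)} = - 7 R U$ ($A{\left(U,R \right)} = - 7 U R + 0 = - 7 R U + 0 = - 7 R U$)
$5 \left(A{\left(13,v \right)} + O\right) = 5 \left(\left(-7\right) \frac{3}{4} \cdot 13 - 71\right) = 5 \left(- \frac{273}{4} - 71\right) = 5 \left(- \frac{557}{4}\right) = - \frac{2785}{4}$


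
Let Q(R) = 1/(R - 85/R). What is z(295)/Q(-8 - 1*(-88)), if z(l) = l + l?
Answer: 372585/8 ≈ 46573.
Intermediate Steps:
z(l) = 2*l
z(295)/Q(-8 - 1*(-88)) = (2*295)/(((-8 - 1*(-88))/(-85 + (-8 - 1*(-88))²))) = 590/(((-8 + 88)/(-85 + (-8 + 88)²))) = 590/((80/(-85 + 80²))) = 590/((80/(-85 + 6400))) = 590/((80/6315)) = 590/((80*(1/6315))) = 590/(16/1263) = 590*(1263/16) = 372585/8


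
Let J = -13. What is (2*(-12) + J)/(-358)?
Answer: 37/358 ≈ 0.10335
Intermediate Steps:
(2*(-12) + J)/(-358) = (2*(-12) - 13)/(-358) = (-24 - 13)*(-1/358) = -37*(-1/358) = 37/358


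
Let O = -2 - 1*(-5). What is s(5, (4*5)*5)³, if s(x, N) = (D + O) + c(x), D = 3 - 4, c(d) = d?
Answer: 343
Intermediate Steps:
O = 3 (O = -2 + 5 = 3)
D = -1
s(x, N) = 2 + x (s(x, N) = (-1 + 3) + x = 2 + x)
s(5, (4*5)*5)³ = (2 + 5)³ = 7³ = 343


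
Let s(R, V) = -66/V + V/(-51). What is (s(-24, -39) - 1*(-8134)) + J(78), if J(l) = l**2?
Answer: 3142721/221 ≈ 14220.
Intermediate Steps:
s(R, V) = -66/V - V/51 (s(R, V) = -66/V + V*(-1/51) = -66/V - V/51)
(s(-24, -39) - 1*(-8134)) + J(78) = ((-66/(-39) - 1/51*(-39)) - 1*(-8134)) + 78**2 = ((-66*(-1/39) + 13/17) + 8134) + 6084 = ((22/13 + 13/17) + 8134) + 6084 = (543/221 + 8134) + 6084 = 1798157/221 + 6084 = 3142721/221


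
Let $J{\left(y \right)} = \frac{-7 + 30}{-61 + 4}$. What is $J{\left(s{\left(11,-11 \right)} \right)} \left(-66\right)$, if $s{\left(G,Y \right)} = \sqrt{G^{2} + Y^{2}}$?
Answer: $\frac{506}{19} \approx 26.632$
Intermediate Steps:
$J{\left(y \right)} = - \frac{23}{57}$ ($J{\left(y \right)} = \frac{23}{-57} = 23 \left(- \frac{1}{57}\right) = - \frac{23}{57}$)
$J{\left(s{\left(11,-11 \right)} \right)} \left(-66\right) = \left(- \frac{23}{57}\right) \left(-66\right) = \frac{506}{19}$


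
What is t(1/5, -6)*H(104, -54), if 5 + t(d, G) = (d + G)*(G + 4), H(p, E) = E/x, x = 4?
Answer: -891/10 ≈ -89.100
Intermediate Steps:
H(p, E) = E/4
t(d, G) = -5 + (4 + G)*(G + d) (t(d, G) = -5 + (d + G)*(G + 4) = -5 + (G + d)*(4 + G) = -5 + (4 + G)*(G + d))
t(1/5, -6)*H(104, -54) = (-5 + (-6)**2 + 4*(-6) + 4*(1/5) - 6/5)*((1/4)*(-54)) = (-5 + 36 - 24 + 4*(1*(1/5)) - 6/5)*(-27/2) = (-5 + 36 - 24 + 4*(1/5) - 6*1/5)*(-27/2) = (-5 + 36 - 24 + 4/5 - 6/5)*(-27/2) = (33/5)*(-27/2) = -891/10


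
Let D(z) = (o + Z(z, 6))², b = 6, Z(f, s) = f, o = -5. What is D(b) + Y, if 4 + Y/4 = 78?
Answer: 297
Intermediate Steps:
Y = 296 (Y = -16 + 4*78 = -16 + 312 = 296)
D(z) = (-5 + z)²
D(b) + Y = (-5 + 6)² + 296 = 1² + 296 = 1 + 296 = 297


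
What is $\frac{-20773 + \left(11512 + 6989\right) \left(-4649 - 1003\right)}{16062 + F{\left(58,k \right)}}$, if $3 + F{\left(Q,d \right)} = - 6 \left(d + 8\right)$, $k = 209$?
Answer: $- \frac{104588425}{14757} \approx -7087.4$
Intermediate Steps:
$F{\left(Q,d \right)} = -51 - 6 d$ ($F{\left(Q,d \right)} = -3 - 6 \left(d + 8\right) = -3 - 6 \left(8 + d\right) = -3 - \left(48 + 6 d\right) = -51 - 6 d$)
$\frac{-20773 + \left(11512 + 6989\right) \left(-4649 - 1003\right)}{16062 + F{\left(58,k \right)}} = \frac{-20773 + \left(11512 + 6989\right) \left(-4649 - 1003\right)}{16062 - 1305} = \frac{-20773 + 18501 \left(-5652\right)}{16062 - 1305} = \frac{-20773 - 104567652}{16062 - 1305} = - \frac{104588425}{14757}$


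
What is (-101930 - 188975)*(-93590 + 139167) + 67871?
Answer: -13258509314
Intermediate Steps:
(-101930 - 188975)*(-93590 + 139167) + 67871 = -290905*45577 + 67871 = -13258577185 + 67871 = -13258509314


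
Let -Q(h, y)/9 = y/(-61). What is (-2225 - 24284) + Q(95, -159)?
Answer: -1618480/61 ≈ -26532.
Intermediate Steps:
Q(h, y) = 9*y/61 (Q(h, y) = -9*y/(-61) = -9*y*(-1)/61 = -(-9)*y/61 = 9*y/61)
(-2225 - 24284) + Q(95, -159) = (-2225 - 24284) + (9/61)*(-159) = -26509 - 1431/61 = -1618480/61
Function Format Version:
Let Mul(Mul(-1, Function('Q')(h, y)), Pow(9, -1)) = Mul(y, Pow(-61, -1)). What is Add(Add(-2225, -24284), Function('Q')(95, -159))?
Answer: Rational(-1618480, 61) ≈ -26532.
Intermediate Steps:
Function('Q')(h, y) = Mul(Rational(9, 61), y) (Function('Q')(h, y) = Mul(-9, Mul(y, Pow(-61, -1))) = Mul(-9, Mul(y, Rational(-1, 61))) = Mul(-9, Mul(Rational(-1, 61), y)) = Mul(Rational(9, 61), y))
Add(Add(-2225, -24284), Function('Q')(95, -159)) = Add(Add(-2225, -24284), Mul(Rational(9, 61), -159)) = Add(-26509, Rational(-1431, 61)) = Rational(-1618480, 61)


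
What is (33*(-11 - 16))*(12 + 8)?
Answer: -17820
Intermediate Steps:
(33*(-11 - 16))*(12 + 8) = (33*(-27))*20 = -891*20 = -17820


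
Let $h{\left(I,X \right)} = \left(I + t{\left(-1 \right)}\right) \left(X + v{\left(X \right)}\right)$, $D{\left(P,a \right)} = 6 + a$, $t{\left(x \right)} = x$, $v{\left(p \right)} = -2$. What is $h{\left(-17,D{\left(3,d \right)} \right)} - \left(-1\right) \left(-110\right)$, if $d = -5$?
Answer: $-92$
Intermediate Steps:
$h{\left(I,X \right)} = \left(-1 + I\right) \left(-2 + X\right)$ ($h{\left(I,X \right)} = \left(I - 1\right) \left(X - 2\right) = \left(-1 + I\right) \left(-2 + X\right)$)
$h{\left(-17,D{\left(3,d \right)} \right)} - \left(-1\right) \left(-110\right) = \left(2 - \left(6 - 5\right) - -34 - 17 \left(6 - 5\right)\right) - \left(-1\right) \left(-110\right) = \left(2 - 1 + 34 - 17\right) - 110 = 18 - 110 = -92$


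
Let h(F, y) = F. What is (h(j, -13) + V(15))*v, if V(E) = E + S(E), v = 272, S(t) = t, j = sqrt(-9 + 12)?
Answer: 8160 + 272*sqrt(3) ≈ 8631.1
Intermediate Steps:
j = sqrt(3) ≈ 1.7320
V(E) = 2*E (V(E) = E + E = 2*E)
(h(j, -13) + V(15))*v = (sqrt(3) + 2*15)*272 = (sqrt(3) + 30)*272 = (30 + sqrt(3))*272 = 8160 + 272*sqrt(3)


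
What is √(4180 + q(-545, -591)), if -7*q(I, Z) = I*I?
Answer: I*√1874355/7 ≈ 195.58*I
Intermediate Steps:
q(I, Z) = -I²/7 (q(I, Z) = -I*I/7 = -I²/7)
√(4180 + q(-545, -591)) = √(4180 - ⅐*(-545)²) = √(4180 - ⅐*297025) = √(4180 - 297025/7) = √(-267765/7) = I*√1874355/7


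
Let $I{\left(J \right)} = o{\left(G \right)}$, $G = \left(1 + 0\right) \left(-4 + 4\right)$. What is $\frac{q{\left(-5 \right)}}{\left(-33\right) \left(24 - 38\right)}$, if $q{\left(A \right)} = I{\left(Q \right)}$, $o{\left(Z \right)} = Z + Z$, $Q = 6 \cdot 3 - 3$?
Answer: $0$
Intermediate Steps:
$Q = 15$ ($Q = 18 - 3 = 15$)
$G = 0$ ($G = 1 \cdot 0 = 0$)
$o{\left(Z \right)} = 2 Z$
$I{\left(J \right)} = 0$ ($I{\left(J \right)} = 2 \cdot 0 = 0$)
$q{\left(A \right)} = 0$
$\frac{q{\left(-5 \right)}}{\left(-33\right) \left(24 - 38\right)} = \frac{0}{\left(-33\right) \left(24 - 38\right)} = \frac{0}{\left(-33\right) \left(-14\right)} = \frac{0}{462} = 0 \cdot \frac{1}{462} = 0$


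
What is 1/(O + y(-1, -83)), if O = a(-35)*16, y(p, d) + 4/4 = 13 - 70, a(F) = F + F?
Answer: -1/1178 ≈ -0.00084890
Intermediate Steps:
a(F) = 2*F
y(p, d) = -58 (y(p, d) = -1 + (13 - 70) = -1 - 57 = -58)
O = -1120 (O = (2*(-35))*16 = -70*16 = -1120)
1/(O + y(-1, -83)) = 1/(-1120 - 58) = 1/(-1178) = -1/1178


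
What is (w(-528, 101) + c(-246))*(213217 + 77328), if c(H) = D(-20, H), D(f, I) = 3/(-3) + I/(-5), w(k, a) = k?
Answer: -139403491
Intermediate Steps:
D(f, I) = -1 - I/5 (D(f, I) = 3*(-⅓) + I*(-⅕) = -1 - I/5)
c(H) = -1 - H/5
(w(-528, 101) + c(-246))*(213217 + 77328) = (-528 + (-1 - ⅕*(-246)))*(213217 + 77328) = (-528 + (-1 + 246/5))*290545 = (-528 + 241/5)*290545 = -2399/5*290545 = -139403491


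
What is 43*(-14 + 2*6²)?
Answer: 2494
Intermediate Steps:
43*(-14 + 2*6²) = 43*(-14 + 2*36) = 43*(-14 + 72) = 43*58 = 2494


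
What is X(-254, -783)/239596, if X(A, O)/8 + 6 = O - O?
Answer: -12/59899 ≈ -0.00020034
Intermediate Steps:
X(A, O) = -48 (X(A, O) = -48 + 8*(O - O) = -48 + 8*0 = -48 + 0 = -48)
X(-254, -783)/239596 = -48/239596 = -48*1/239596 = -12/59899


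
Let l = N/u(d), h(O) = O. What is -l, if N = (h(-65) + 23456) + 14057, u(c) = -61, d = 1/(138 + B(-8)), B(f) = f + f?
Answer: 37448/61 ≈ 613.90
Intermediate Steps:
B(f) = 2*f
d = 1/122 (d = 1/(138 + 2*(-8)) = 1/(138 - 16) = 1/122 ≈ 0.0081967)
N = 37448 (N = (-65 + 23456) + 14057 = 23391 + 14057 = 37448)
l = -37448/61 (l = 37448/(-61) = 37448*(-1/61) = -37448/61 ≈ -613.90)
-l = -1*(-37448/61) = 37448/61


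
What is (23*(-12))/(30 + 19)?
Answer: -276/49 ≈ -5.6327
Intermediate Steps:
(23*(-12))/(30 + 19) = -276/49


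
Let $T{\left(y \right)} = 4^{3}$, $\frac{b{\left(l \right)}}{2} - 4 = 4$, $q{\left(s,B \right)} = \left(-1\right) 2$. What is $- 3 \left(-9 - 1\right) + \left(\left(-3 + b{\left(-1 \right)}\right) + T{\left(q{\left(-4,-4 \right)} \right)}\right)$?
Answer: $107$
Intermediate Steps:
$q{\left(s,B \right)} = -2$
$b{\left(l \right)} = 16$ ($b{\left(l \right)} = 8 + 2 \cdot 4 = 8 + 8 = 16$)
$T{\left(y \right)} = 64$
$- 3 \left(-9 - 1\right) + \left(\left(-3 + b{\left(-1 \right)}\right) + T{\left(q{\left(-4,-4 \right)} \right)}\right) = - 3 \left(-9 - 1\right) + \left(\left(-3 + 16\right) + 64\right) = \left(-3\right) \left(-10\right) + \left(13 + 64\right) = 30 + 77 = 107$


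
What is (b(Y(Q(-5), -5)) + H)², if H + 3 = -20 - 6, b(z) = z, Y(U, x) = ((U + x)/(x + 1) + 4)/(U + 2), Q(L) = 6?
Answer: 833569/1024 ≈ 814.03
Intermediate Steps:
Y(U, x) = (4 + (U + x)/(1 + x))/(2 + U) (Y(U, x) = ((U + x)/(1 + x) + 4)/(2 + U) = (4 + (U + x)/(1 + x))/(2 + U))
H = -29 (H = -3 + (-20 - 6) = -3 - 26 = -29)
(b(Y(Q(-5), -5)) + H)² = ((4 + 6 + 5*(-5))/(2 + 6 + 2*(-5) + 6*(-5)) - 29)² = ((4 + 6 - 25)/(2 + 6 - 10 - 30) - 29)² = (-15/(-32) - 29)² = (-1/32*(-15) - 29)² = (15/32 - 29)² = (-913/32)² = 833569/1024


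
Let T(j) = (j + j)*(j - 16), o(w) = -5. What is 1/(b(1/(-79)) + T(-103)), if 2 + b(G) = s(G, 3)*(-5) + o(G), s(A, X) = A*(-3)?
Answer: 79/1936038 ≈ 4.0805e-5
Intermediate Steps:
s(A, X) = -3*A
T(j) = 2*j*(-16 + j) (T(j) = (2*j)*(-16 + j) = 2*j*(-16 + j))
b(G) = -7 + 15*G (b(G) = -2 + (-3*G*(-5) - 5) = -2 + (15*G - 5) = -2 + (-5 + 15*G) = -7 + 15*G)
1/(b(1/(-79)) + T(-103)) = 1/((-7 + 15/(-79)) + 2*(-103)*(-16 - 103)) = 1/((-7 + 15*(-1/79)) + 2*(-103)*(-119)) = 1/((-7 - 15/79) + 24514) = 1/(-568/79 + 24514) = 1/(1936038/79) = 79/1936038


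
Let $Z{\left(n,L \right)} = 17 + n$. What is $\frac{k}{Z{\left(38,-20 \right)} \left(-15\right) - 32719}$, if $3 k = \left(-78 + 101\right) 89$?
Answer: $- \frac{2047}{100632} \approx -0.020341$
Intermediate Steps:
$k = \frac{2047}{3}$ ($k = \frac{\left(-78 + 101\right) 89}{3} = \frac{23 \cdot 89}{3} = \frac{1}{3} \cdot 2047 = \frac{2047}{3} \approx 682.33$)
$\frac{k}{Z{\left(38,-20 \right)} \left(-15\right) - 32719} = \frac{2047}{3 \left(\left(17 + 38\right) \left(-15\right) - 32719\right)} = \frac{2047}{3 \left(55 \left(-15\right) - 32719\right)} = \frac{2047}{3 \left(-825 - 32719\right)} = \frac{2047}{3 \left(-33544\right)} = \frac{2047}{3} \left(- \frac{1}{33544}\right) = - \frac{2047}{100632}$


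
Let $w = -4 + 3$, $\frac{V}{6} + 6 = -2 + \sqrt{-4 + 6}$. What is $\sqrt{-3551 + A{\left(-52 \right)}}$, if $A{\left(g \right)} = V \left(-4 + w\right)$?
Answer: $\sqrt{-3311 - 30 \sqrt{2}} \approx 57.909 i$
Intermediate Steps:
$V = -48 + 6 \sqrt{2}$ ($V = -36 + 6 \left(-2 + \sqrt{-4 + 6}\right) = -36 + 6 \left(-2 + \sqrt{2}\right) = -36 - \left(12 - 6 \sqrt{2}\right) = -48 + 6 \sqrt{2} \approx -39.515$)
$w = -1$
$A{\left(g \right)} = 240 - 30 \sqrt{2}$ ($A{\left(g \right)} = \left(-48 + 6 \sqrt{2}\right) \left(-4 - 1\right) = \left(-48 + 6 \sqrt{2}\right) \left(-5\right) = 240 - 30 \sqrt{2}$)
$\sqrt{-3551 + A{\left(-52 \right)}} = \sqrt{-3551 + \left(240 - 30 \sqrt{2}\right)} = \sqrt{-3311 - 30 \sqrt{2}}$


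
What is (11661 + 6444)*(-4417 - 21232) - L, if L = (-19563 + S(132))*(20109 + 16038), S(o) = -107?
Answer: 246636345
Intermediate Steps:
L = -711011490 (L = (-19563 - 107)*(20109 + 16038) = -19670*36147 = -711011490)
(11661 + 6444)*(-4417 - 21232) - L = (11661 + 6444)*(-4417 - 21232) - 1*(-711011490) = 18105*(-25649) + 711011490 = -464375145 + 711011490 = 246636345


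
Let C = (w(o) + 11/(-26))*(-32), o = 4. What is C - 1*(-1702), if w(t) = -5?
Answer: 24382/13 ≈ 1875.5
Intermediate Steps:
C = 2256/13 (C = (-5 + 11/(-26))*(-32) = (-5 + 11*(-1/26))*(-32) = (-5 - 11/26)*(-32) = -141/26*(-32) = 2256/13 ≈ 173.54)
C - 1*(-1702) = 2256/13 - 1*(-1702) = 2256/13 + 1702 = 24382/13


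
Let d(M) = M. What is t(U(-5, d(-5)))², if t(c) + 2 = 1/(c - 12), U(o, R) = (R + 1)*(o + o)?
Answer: 3025/784 ≈ 3.8584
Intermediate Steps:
U(o, R) = 2*o*(1 + R) (U(o, R) = (1 + R)*(2*o) = 2*o*(1 + R))
t(c) = -2 + 1/(-12 + c) (t(c) = -2 + 1/(c - 12) = -2 + 1/(-12 + c))
t(U(-5, d(-5)))² = ((25 - 4*(-5)*(1 - 5))/(-12 + 2*(-5)*(1 - 5)))² = ((25 - 4*(-5)*(-4))/(-12 + 2*(-5)*(-4)))² = ((25 - 2*40)/(-12 + 40))² = ((25 - 80)/28)² = ((1/28)*(-55))² = (-55/28)² = 3025/784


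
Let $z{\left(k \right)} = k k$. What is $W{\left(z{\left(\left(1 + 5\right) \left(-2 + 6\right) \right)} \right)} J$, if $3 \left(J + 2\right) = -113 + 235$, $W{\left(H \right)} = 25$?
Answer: $\frac{2900}{3} \approx 966.67$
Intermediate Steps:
$z{\left(k \right)} = k^{2}$
$J = \frac{116}{3}$ ($J = -2 + \frac{-113 + 235}{3} = -2 + \frac{1}{3} \cdot 122 = -2 + \frac{122}{3} = \frac{116}{3} \approx 38.667$)
$W{\left(z{\left(\left(1 + 5\right) \left(-2 + 6\right) \right)} \right)} J = 25 \cdot \frac{116}{3} = \frac{2900}{3}$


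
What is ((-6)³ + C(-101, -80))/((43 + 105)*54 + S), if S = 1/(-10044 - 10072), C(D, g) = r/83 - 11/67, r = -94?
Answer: -24307912892/894025681831 ≈ -0.027189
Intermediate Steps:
C(D, g) = -7211/5561 (C(D, g) = -94/83 - 11/67 = -7211/5561)
S = -1/20116 (S = 1/(-20116) = -1/20116 ≈ -4.9712e-5)
((-6)³ + C(-101, -80))/((43 + 105)*54 + S) = ((-6)³ - 7211/5561)/((43 + 105)*54 - 1/20116) = (-216 - 7211/5561)/(148*54 - 1/20116) = -1208387/(5561*(7992 - 1/20116)) = -1208387/(5561*160767071/20116) = -1208387/5561*20116/160767071 = -24307912892/894025681831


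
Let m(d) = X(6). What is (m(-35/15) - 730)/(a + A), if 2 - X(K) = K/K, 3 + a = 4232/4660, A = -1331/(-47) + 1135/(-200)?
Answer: -319331160/9002731 ≈ -35.470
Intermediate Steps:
A = 42571/1880 (A = -1331*(-1/47) + 1135*(-1/200) = 1331/47 - 227/40 = 42571/1880 ≈ 22.644)
a = -2437/1165 (a = -3 + 4232/4660 = -3 + 4232*(1/4660) = -3 + 1058/1165 = -2437/1165 ≈ -2.0918)
X(K) = 1 (X(K) = 2 - K/K = 2 - 1*1 = 2 - 1 = 1)
m(d) = 1
(m(-35/15) - 730)/(a + A) = (1 - 730)/(-2437/1165 + 42571/1880) = -729/9002731/438040 = -729*438040/9002731 = -319331160/9002731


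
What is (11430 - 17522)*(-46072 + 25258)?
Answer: 126798888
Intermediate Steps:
(11430 - 17522)*(-46072 + 25258) = -6092*(-20814) = 126798888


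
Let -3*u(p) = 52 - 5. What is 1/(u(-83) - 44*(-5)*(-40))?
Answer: -3/26447 ≈ -0.00011343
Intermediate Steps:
u(p) = -47/3 (u(p) = -(52 - 5)/3 = -1/3*47 = -47/3)
1/(u(-83) - 44*(-5)*(-40)) = 1/(-47/3 - 44*(-5)*(-40)) = 1/(-47/3 + 220*(-40)) = 1/(-47/3 - 8800) = 1/(-26447/3) = -3/26447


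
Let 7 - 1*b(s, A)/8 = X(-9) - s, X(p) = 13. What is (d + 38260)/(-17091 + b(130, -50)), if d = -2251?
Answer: -36009/16099 ≈ -2.2367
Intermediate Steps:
b(s, A) = -48 + 8*s (b(s, A) = 56 - 8*(13 - s) = 56 + (-104 + 8*s) = -48 + 8*s)
(d + 38260)/(-17091 + b(130, -50)) = (-2251 + 38260)/(-17091 + (-48 + 8*130)) = 36009/(-17091 + (-48 + 1040)) = 36009/(-17091 + 992) = 36009/(-16099) = 36009*(-1/16099) = -36009/16099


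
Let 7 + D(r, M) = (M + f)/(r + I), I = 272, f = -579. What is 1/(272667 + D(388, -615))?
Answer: 110/29992401 ≈ 3.6676e-6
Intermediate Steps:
D(r, M) = -7 + (-579 + M)/(272 + r) (D(r, M) = -7 + (M - 579)/(r + 272) = -7 + (-579 + M)/(272 + r))
1/(272667 + D(388, -615)) = 1/(272667 + (-2483 - 615 - 7*388)/(272 + 388)) = 1/(272667 + (-2483 - 615 - 2716)/660) = 1/(272667 + (1/660)*(-5814)) = 1/(272667 - 969/110) = 1/(29992401/110) = 110/29992401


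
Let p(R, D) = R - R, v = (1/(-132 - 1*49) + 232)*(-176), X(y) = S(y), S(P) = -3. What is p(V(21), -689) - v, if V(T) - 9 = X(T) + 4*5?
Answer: 7390416/181 ≈ 40831.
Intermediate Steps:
X(y) = -3
V(T) = 26 (V(T) = 9 + (-3 + 4*5) = 9 + (-3 + 20) = 9 + 17 = 26)
v = -7390416/181 (v = (1/(-132 - 49) + 232)*(-176) = (1/(-181) + 232)*(-176) = (-1/181 + 232)*(-176) = (41991/181)*(-176) = -7390416/181 ≈ -40831.)
p(R, D) = 0
p(V(21), -689) - v = 0 - 1*(-7390416/181) = 0 + 7390416/181 = 7390416/181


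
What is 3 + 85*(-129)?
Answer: -10962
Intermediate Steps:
3 + 85*(-129) = 3 - 10965 = -10962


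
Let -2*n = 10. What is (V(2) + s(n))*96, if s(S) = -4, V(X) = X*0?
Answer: -384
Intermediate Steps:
n = -5 (n = -1/2*10 = -5)
V(X) = 0
(V(2) + s(n))*96 = (0 - 4)*96 = -4*96 = -384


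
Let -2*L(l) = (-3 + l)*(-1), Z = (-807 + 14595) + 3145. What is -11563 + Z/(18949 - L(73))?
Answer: -31240807/2702 ≈ -11562.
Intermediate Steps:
Z = 16933 (Z = 13788 + 3145 = 16933)
L(l) = -3/2 + l/2 (L(l) = -(-3 + l)*(-1)/2 = -(3 - l)/2 = -3/2 + l/2)
-11563 + Z/(18949 - L(73)) = -11563 + 16933/(18949 - (-3/2 + (½)*73)) = -11563 + 16933/(18949 - (-3/2 + 73/2)) = -11563 + 16933/(18949 - 1*35) = -11563 + 16933/(18949 - 35) = -11563 + 16933/18914 = -11563 + 16933*(1/18914) = -11563 + 2419/2702 = -31240807/2702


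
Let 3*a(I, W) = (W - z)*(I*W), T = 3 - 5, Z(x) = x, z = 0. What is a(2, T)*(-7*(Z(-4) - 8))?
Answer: 224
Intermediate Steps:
T = -2
a(I, W) = I*W²/3 (a(I, W) = ((W - 1*0)*(I*W))/3 = ((W + 0)*(I*W))/3 = (W*(I*W))/3 = (I*W²)/3 = I*W²/3)
a(2, T)*(-7*(Z(-4) - 8)) = ((⅓)*2*(-2)²)*(-7*(-4 - 8)) = ((⅓)*2*4)*(-7*(-12)) = (8/3)*84 = 224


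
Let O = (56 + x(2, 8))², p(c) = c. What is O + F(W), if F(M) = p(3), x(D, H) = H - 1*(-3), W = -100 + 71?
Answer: 4492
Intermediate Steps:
W = -29
x(D, H) = 3 + H (x(D, H) = H + 3 = 3 + H)
F(M) = 3
O = 4489 (O = (56 + (3 + 8))² = (56 + 11)² = 67² = 4489)
O + F(W) = 4489 + 3 = 4492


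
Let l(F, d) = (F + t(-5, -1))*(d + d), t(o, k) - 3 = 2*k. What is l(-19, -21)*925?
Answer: 699300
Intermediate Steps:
t(o, k) = 3 + 2*k
l(F, d) = 2*d*(1 + F) (l(F, d) = (F + (3 + 2*(-1)))*(d + d) = (F + (3 - 2))*(2*d) = (F + 1)*(2*d) = (1 + F)*(2*d) = 2*d*(1 + F))
l(-19, -21)*925 = (2*(-21)*(1 - 19))*925 = (2*(-21)*(-18))*925 = 756*925 = 699300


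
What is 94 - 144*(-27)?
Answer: 3982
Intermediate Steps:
94 - 144*(-27) = 94 + 3888 = 3982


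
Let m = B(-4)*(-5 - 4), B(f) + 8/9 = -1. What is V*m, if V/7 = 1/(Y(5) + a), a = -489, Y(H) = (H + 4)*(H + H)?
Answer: -17/57 ≈ -0.29825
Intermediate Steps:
B(f) = -17/9 (B(f) = -8/9 - 1 = -17/9)
Y(H) = 2*H*(4 + H) (Y(H) = (4 + H)*(2*H) = 2*H*(4 + H))
V = -1/57 (V = 7/(2*5*(4 + 5) - 489) = 7/(2*5*9 - 489) = 7/(90 - 489) = 7/(-399) = 7*(-1/399) = -1/57 ≈ -0.017544)
m = 17 (m = -17*(-5 - 4)/9 = -17/9*(-9) = 17)
V*m = -1/57*17 = -17/57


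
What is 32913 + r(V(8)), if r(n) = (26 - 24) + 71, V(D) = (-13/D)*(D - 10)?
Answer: 32986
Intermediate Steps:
V(D) = -13*(-10 + D)/D (V(D) = (-13/D)*(-10 + D) = -13*(-10 + D)/D)
r(n) = 73 (r(n) = 2 + 71 = 73)
32913 + r(V(8)) = 32913 + 73 = 32986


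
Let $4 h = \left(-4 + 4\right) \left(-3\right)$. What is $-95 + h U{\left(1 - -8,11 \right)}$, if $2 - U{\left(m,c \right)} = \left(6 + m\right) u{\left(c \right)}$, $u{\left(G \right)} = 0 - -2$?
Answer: $-95$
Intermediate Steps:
$u{\left(G \right)} = 2$ ($u{\left(G \right)} = 0 + 2 = 2$)
$h = 0$ ($h = \frac{\left(-4 + 4\right) \left(-3\right)}{4} = \frac{0 \left(-3\right)}{4} = \frac{1}{4} \cdot 0 = 0$)
$U{\left(m,c \right)} = -10 - 2 m$ ($U{\left(m,c \right)} = 2 - \left(6 + m\right) 2 = 2 - \left(12 + 2 m\right) = -10 - 2 m$)
$-95 + h U{\left(1 - -8,11 \right)} = -95 + 0 \left(-10 - 2 \left(1 - -8\right)\right) = -95 + 0 \left(-10 - 2 \left(1 + 8\right)\right) = -95 + 0 \left(-10 - 18\right) = -95 + 0 \left(-28\right) = -95 + 0 = -95$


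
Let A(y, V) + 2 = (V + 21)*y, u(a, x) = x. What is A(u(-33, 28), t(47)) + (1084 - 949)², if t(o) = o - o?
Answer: 18811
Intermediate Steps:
t(o) = 0
A(y, V) = -2 + y*(21 + V) (A(y, V) = -2 + (V + 21)*y = -2 + (21 + V)*y = -2 + y*(21 + V))
A(u(-33, 28), t(47)) + (1084 - 949)² = (-2 + 21*28 + 0*28) + (1084 - 949)² = (-2 + 588 + 0) + 135² = 586 + 18225 = 18811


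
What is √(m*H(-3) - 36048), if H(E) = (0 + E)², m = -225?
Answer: 7*I*√777 ≈ 195.12*I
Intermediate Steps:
H(E) = E²
√(m*H(-3) - 36048) = √(-225*(-3)² - 36048) = √(-225*9 - 36048) = √(-2025 - 36048) = √(-38073) = 7*I*√777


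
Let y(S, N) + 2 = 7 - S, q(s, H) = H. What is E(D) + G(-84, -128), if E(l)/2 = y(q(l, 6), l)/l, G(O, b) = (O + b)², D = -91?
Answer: 4089906/91 ≈ 44944.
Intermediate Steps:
y(S, N) = 5 - S (y(S, N) = -2 + (7 - S) = 5 - S)
E(l) = -2/l (E(l) = 2*((5 - 1*6)/l) = 2*((5 - 6)/l) = 2*(-1/l) = -2/l)
E(D) + G(-84, -128) = -2/(-91) + (-84 - 128)² = -2*(-1/91) + (-212)² = 2/91 + 44944 = 4089906/91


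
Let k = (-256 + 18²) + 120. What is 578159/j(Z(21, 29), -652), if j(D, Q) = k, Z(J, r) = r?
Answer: 578159/188 ≈ 3075.3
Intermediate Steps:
k = 188 (k = (-256 + 324) + 120 = 68 + 120 = 188)
j(D, Q) = 188
578159/j(Z(21, 29), -652) = 578159/188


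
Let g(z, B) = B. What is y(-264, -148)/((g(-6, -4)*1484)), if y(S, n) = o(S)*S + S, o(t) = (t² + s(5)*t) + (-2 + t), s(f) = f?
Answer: 2247663/742 ≈ 3029.2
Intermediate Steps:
o(t) = -2 + t² + 6*t (o(t) = (t² + 5*t) + (-2 + t) = -2 + t² + 6*t)
y(S, n) = S + S*(-2 + S² + 6*S) (y(S, n) = (-2 + S² + 6*S)*S + S = S*(-2 + S² + 6*S) + S = S + S*(-2 + S² + 6*S))
y(-264, -148)/((g(-6, -4)*1484)) = (-264*(-1 + (-264)² + 6*(-264)))/((-4*1484)) = -264*(-1 + 69696 - 1584)/(-5936) = -264*68111*(-1/5936) = -17981304*(-1/5936) = 2247663/742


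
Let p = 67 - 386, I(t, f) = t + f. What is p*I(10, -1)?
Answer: -2871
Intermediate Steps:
I(t, f) = f + t
p = -319
p*I(10, -1) = -319*(-1 + 10) = -319*9 = -2871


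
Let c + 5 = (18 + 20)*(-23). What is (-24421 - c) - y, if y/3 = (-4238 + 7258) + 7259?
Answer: -54379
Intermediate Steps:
c = -879 (c = -5 + (18 + 20)*(-23) = -5 + 38*(-23) = -5 - 874 = -879)
y = 30837 (y = 3*((-4238 + 7258) + 7259) = 3*(3020 + 7259) = 3*10279 = 30837)
(-24421 - c) - y = (-24421 - 1*(-879)) - 1*30837 = (-24421 + 879) - 30837 = -23542 - 30837 = -54379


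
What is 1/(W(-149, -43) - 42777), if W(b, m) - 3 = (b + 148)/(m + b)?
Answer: -192/8212607 ≈ -2.3379e-5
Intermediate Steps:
W(b, m) = 3 + (148 + b)/(b + m) (W(b, m) = 3 + (b + 148)/(m + b) = 3 + (148 + b)/(b + m))
1/(W(-149, -43) - 42777) = 1/((148 + 3*(-43) + 4*(-149))/(-149 - 43) - 42777) = 1/((148 - 129 - 596)/(-192) - 42777) = 1/(-1/192*(-577) - 42777) = 1/(577/192 - 42777) = 1/(-8212607/192) = -192/8212607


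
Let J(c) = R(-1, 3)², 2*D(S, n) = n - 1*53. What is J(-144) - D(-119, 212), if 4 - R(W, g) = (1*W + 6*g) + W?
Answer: 129/2 ≈ 64.500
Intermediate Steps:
R(W, g) = 4 - 6*g - 2*W (R(W, g) = 4 - ((1*W + 6*g) + W) = 4 - ((W + 6*g) + W) = 4 - (2*W + 6*g) = 4 + (-6*g - 2*W) = 4 - 6*g - 2*W)
D(S, n) = -53/2 + n/2 (D(S, n) = (n - 1*53)/2 = (n - 53)/2 = (-53 + n)/2 = -53/2 + n/2)
J(c) = 144 (J(c) = (4 - 6*3 - 2*(-1))² = (4 - 18 + 2)² = (-12)² = 144)
J(-144) - D(-119, 212) = 144 - (-53/2 + (½)*212) = 144 - (-53/2 + 106) = 144 - 1*159/2 = 144 - 159/2 = 129/2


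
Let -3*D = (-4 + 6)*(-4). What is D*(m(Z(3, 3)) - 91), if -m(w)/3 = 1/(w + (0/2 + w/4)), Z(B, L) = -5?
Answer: -18104/75 ≈ -241.39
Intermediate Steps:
m(w) = -12/(5*w) (m(w) = -3/(w + (0/2 + w/4)) = -3/(w + (0*(½) + w*(¼))) = -3/(w + (0 + w/4)) = -3/(w + w/4) = -3*4/(5*w) = -12/(5*w))
D = 8/3 (D = -(-4 + 6)*(-4)/3 = -2*(-4)/3 = -⅓*(-8) = 8/3 ≈ 2.6667)
D*(m(Z(3, 3)) - 91) = 8*(-12/5/(-5) - 91)/3 = 8*(-12/5*(-⅕) - 91)/3 = 8*(12/25 - 91)/3 = (8/3)*(-2263/25) = -18104/75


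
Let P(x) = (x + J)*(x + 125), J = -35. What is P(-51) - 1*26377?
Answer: -32741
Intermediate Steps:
P(x) = (-35 + x)*(125 + x) (P(x) = (x - 35)*(x + 125) = (-35 + x)*(125 + x))
P(-51) - 1*26377 = (-4375 + (-51)**2 + 90*(-51)) - 1*26377 = (-4375 + 2601 - 4590) - 26377 = -6364 - 26377 = -32741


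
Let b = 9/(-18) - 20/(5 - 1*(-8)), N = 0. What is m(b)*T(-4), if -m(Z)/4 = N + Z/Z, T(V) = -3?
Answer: 12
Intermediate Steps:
b = -53/26 (b = 9*(-1/18) - 20/(5 + 8) = -½ - 20/13 = -53/26 ≈ -2.0385)
m(Z) = -4 (m(Z) = -4*(0 + Z/Z) = -4*(0 + 1) = -4*1 = -4)
m(b)*T(-4) = -4*(-3) = 12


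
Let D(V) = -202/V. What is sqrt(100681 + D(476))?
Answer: sqrt(5702950526)/238 ≈ 317.30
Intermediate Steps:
sqrt(100681 + D(476)) = sqrt(100681 - 202/476) = sqrt(100681 - 202*1/476) = sqrt(100681 - 101/238) = sqrt(23961977/238) = sqrt(5702950526)/238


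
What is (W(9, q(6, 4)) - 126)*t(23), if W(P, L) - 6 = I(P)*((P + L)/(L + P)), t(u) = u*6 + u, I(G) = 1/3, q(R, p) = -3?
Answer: -57799/3 ≈ -19266.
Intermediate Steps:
I(G) = 1/3
t(u) = 7*u (t(u) = 6*u + u = 7*u)
W(P, L) = 19/3 (W(P, L) = 6 + ((P + L)/(L + P))/3 = 6 + ((L + P)/(L + P))/3 = 6 + (1/3)*1 = 6 + 1/3 = 19/3)
(W(9, q(6, 4)) - 126)*t(23) = (19/3 - 126)*(7*23) = -359/3*161 = -57799/3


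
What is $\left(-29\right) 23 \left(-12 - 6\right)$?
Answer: $12006$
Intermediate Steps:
$\left(-29\right) 23 \left(-12 - 6\right) = \left(-667\right) \left(-18\right) = 12006$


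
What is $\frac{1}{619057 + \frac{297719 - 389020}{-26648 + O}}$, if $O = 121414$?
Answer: $\frac{13538}{8380780623} \approx 1.6154 \cdot 10^{-6}$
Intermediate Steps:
$\frac{1}{619057 + \frac{297719 - 389020}{-26648 + O}} = \frac{1}{619057 + \frac{297719 - 389020}{-26648 + 121414}} = \frac{1}{619057 - \frac{91301}{94766}} = \frac{1}{619057 - \frac{13043}{13538}} = \frac{1}{\frac{8380780623}{13538}} = \frac{13538}{8380780623}$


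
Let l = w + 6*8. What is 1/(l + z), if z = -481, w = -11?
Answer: -1/444 ≈ -0.0022523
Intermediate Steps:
l = 37 (l = -11 + 6*8 = -11 + 48 = 37)
1/(l + z) = 1/(37 - 481) = 1/(-444) = -1/444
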